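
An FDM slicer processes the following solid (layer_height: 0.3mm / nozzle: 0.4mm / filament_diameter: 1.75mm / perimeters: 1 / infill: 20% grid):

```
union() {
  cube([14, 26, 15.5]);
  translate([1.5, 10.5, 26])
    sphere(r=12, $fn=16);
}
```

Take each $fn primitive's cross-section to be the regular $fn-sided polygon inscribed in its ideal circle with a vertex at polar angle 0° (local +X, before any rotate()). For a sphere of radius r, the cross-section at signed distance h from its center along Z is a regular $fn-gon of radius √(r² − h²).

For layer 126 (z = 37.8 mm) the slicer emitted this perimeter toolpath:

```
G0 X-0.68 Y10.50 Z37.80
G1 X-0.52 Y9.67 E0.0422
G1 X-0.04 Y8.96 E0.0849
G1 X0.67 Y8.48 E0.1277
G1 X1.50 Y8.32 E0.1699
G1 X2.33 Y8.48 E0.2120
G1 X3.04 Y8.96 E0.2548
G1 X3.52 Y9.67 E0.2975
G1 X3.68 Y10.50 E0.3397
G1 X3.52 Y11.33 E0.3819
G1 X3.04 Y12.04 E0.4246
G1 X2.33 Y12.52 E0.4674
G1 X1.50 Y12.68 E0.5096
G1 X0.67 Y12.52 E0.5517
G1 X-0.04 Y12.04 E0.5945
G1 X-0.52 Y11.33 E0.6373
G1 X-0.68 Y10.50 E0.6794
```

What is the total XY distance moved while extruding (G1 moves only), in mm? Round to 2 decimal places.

13.62 mm

Sum the Euclidean lengths of each G1 segment: total = 13.62 mm.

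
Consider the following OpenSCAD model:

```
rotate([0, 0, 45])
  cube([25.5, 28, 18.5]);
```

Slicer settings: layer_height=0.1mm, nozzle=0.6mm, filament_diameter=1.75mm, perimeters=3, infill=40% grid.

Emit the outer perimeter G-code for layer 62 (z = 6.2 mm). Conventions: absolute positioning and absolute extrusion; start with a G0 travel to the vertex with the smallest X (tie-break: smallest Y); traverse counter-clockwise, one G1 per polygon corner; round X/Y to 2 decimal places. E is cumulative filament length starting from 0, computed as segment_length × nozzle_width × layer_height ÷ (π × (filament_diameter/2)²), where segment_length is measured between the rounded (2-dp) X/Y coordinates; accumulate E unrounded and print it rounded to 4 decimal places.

At z = 6.2 mm: the 25.5×28 cube contributes its full rectangle; (whole slice rotated 45° about Z — lengths, areas and connectivity unchanged). The outline is a single polygon with 4 vertices. Extrusion per mm of travel: 0.6 × 0.1 / (π × 0.875²) = 0.024945. Accumulating E over each segment gives final E = 2.6691.

G0 X-19.80 Y19.80 Z6.20
G1 X0.00 Y0.00 E0.6985
G1 X18.03 Y18.03 E1.3346
G1 X-1.77 Y37.83 E2.0331
G1 X-19.80 Y19.80 E2.6691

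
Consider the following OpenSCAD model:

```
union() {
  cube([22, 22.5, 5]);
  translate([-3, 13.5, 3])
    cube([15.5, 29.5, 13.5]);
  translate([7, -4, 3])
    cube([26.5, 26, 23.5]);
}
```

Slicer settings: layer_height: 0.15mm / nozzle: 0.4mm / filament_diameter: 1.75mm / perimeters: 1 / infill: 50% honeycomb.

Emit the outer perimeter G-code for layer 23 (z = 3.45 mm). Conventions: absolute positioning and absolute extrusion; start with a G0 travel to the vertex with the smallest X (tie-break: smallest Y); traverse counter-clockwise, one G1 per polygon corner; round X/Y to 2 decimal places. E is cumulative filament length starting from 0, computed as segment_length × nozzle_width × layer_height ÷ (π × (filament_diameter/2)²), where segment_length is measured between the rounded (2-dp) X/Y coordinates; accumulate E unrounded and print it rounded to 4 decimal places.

At z = 3.45 mm: the cube (footprint 22×22.5) is included at this height; the cube at (-3, 13.5) (footprint 15.5×29.5) is included at this height; the cube at (7, -4) is present — its section is the full 26.5×26 rectangle; Merging all regions: the regions partially overlap (shared area 442.50 mm²), so overlapping operands fuse into one piece — 1 connected region. The outline is a single polygon with 12 vertices. Extrusion per mm of travel: 0.4 × 0.15 / (π × 0.875²) = 0.024945. Accumulating E over each segment gives final E = 4.1658.

G0 X-3.00 Y13.50 Z3.45
G1 X0.00 Y13.50 E0.0748
G1 X0.00 Y0.00 E0.4116
G1 X7.00 Y0.00 E0.5862
G1 X7.00 Y-4.00 E0.6860
G1 X33.50 Y-4.00 E1.3470
G1 X33.50 Y22.00 E1.9956
G1 X22.00 Y22.00 E2.2825
G1 X22.00 Y22.50 E2.2949
G1 X12.50 Y22.50 E2.5319
G1 X12.50 Y43.00 E3.0433
G1 X-3.00 Y43.00 E3.4300
G1 X-3.00 Y13.50 E4.1658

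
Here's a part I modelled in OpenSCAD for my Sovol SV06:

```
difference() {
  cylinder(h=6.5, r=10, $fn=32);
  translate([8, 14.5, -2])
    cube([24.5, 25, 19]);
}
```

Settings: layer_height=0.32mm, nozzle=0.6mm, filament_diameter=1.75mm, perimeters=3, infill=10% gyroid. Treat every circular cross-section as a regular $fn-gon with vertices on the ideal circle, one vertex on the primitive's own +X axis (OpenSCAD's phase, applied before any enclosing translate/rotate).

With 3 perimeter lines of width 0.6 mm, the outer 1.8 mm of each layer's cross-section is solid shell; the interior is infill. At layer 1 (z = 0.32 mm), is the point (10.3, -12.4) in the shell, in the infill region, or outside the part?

outside

At z = 0.32 mm: the r=10 cylinder gives a regular 32-gon of circumradius 10 (constant along its height); the cube at (8, 14.5) is present — its section is the full 24.5×25 rectangle; After the difference (first − rest): starting from the r=10 cylinder, the 24.5×25 cube at (8, 14.5) misses the remaining region (no effect) — 1 connected region. Overall, the cross-section is a single solid region. The nearest boundary edge runs (7.07, -7.07)→(5.56, -8.31); distance from the point to it = 6.17 mm. The point is not inside any of the regions above, so it lies outside the cross-section (6.17 mm from the nearest boundary).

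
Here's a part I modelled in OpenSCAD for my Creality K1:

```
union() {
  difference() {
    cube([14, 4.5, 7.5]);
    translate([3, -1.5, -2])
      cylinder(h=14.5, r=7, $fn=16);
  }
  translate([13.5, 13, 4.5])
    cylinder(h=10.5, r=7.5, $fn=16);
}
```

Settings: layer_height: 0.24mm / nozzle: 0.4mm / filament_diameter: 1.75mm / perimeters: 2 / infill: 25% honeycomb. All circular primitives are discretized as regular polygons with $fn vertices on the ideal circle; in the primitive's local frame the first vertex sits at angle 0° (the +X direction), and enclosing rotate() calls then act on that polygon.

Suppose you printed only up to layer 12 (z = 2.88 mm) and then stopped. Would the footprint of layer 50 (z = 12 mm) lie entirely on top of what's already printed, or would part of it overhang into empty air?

Compare the two slices. At z = 2.88: the 14×4.5 cube contributes its full rectangle (area 63.00 mm²); the r=7 cylinder at (3, -1.5) contributes a regular 16-gon of circumradius 7 (area = (16/2)·7.000²·sin(360°/16) = 150.01 mm²); Subtracting the remaining from the first: starting from the 14×4.5 cube (63.00 mm²), the r=7 cylinder at (3, -1.5) partially overlaps it — only the 38.60 mm² overlap (of its 150.01 mm²) is removed, clipping the outline — area = 24.40 mm²; the cylinder at (13.5, 13) is absent (z outside [4.5, 15]); Taking the union: only the result so far is present, so the union is just that shape — area = 24.40 mm². At z = 12: the cube is not intersected at this z (z outside [0, 7.5]); the cylinder at (3, -1.5): section is a regular 16-gon, circumradius r=7 (area = (16/2)·7.000²·sin(360°/16) = 150.01 mm²); Taking the first minus the rest: the first operand is absent here, so nothing remains; the cylinder at (13.5, 13): section is a regular 16-gon, circumradius r=7.5 (area = (16/2)·7.500²·sin(360°/16) = 172.21 mm²); Taking the union: only the r=7.5 cylinder at (13.5, 13) is present, so the union is just that shape — area = 172.21 mm². Checking containment: at z = 12 the cross-section extends beyond the z = 2.88 cross-section by about 172.21 mm².

part overhangs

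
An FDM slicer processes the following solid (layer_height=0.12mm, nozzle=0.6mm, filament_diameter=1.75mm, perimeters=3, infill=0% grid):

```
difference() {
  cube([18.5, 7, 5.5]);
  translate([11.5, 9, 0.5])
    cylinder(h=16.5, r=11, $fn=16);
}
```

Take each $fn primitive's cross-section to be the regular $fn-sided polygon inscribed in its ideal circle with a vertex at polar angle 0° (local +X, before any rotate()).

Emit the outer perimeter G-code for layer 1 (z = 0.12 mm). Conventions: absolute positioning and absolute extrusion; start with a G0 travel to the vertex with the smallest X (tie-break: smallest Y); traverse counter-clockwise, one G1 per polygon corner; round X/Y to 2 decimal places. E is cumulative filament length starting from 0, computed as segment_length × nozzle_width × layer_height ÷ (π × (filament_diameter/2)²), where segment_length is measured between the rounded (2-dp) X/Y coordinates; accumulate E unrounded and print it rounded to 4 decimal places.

At z = 0.12 mm: the 18.5×7 cube contributes its full rectangle; the cylinder at (11.5, 9) is absent (z outside [0.5, 17]); Taking the first minus the rest: none of the subtracted shapes is present at this height, so the 18.5×7 cube is unchanged — 1 connected region. The outline is a single polygon with 4 vertices. Extrusion per mm of travel: 0.6 × 0.12 / (π × 0.875²) = 0.029934. Accumulating E over each segment gives final E = 1.5266.

G0 X0.00 Y0.00 Z0.12
G1 X18.50 Y0.00 E0.5538
G1 X18.50 Y7.00 E0.7633
G1 X0.00 Y7.00 E1.3171
G1 X0.00 Y0.00 E1.5266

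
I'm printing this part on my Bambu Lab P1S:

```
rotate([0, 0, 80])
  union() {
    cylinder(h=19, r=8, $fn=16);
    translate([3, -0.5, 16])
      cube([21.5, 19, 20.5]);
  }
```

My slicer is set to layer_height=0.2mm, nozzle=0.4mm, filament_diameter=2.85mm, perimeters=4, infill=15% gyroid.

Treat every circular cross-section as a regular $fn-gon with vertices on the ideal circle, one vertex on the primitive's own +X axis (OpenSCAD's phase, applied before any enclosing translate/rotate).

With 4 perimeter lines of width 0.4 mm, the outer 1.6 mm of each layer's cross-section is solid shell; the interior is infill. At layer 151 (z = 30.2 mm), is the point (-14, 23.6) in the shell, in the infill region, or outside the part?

shell

At z = 30.2 mm: the cylinder does not reach this height (z outside [0, 19]); the cube at (3, -0.5) is present — its section is the full 21.5×19 rectangle; Combining (union): only the 21.5×19 cube at (3, -0.5) is present, so the union is just that shape — 1 connected region; (whole slice rotated 80° about Z — lengths, areas and connectivity unchanged). Overall, the cross-section is a single solid region. Undo the 80° rotation: the query point maps to (20.810, 17.885) in the un-rotated model frame. The nearest boundary edge runs (24.50, 18.50)→(3.00, 18.50); distance from the point to it = 0.61 mm. The point is inside the cross-section, 0.61 mm from the nearest boundary — within the 1.6 mm shell band (4 × 0.4).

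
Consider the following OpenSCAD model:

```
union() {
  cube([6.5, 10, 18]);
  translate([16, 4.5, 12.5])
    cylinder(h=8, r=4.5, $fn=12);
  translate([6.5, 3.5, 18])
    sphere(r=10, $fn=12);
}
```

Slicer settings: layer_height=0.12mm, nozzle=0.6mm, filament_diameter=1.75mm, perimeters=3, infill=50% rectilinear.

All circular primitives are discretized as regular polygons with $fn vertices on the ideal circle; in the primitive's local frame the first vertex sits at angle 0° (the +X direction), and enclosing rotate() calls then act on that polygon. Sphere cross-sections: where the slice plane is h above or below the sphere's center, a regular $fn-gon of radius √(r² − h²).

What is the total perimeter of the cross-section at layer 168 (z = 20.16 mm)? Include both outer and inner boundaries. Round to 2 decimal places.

67.75 mm

At z = 20.16 mm: the cube does not reach this height (z outside [0, 18]); the r=4.5 cylinder at (16, 4.5) gives a regular 12-gon of circumradius 4.5 (constant along its height) (perimeter = 2·12·4.500·sin(180°/12) = 27.95 mm); the sphere at (6.5, 3.5): section is a regular 12-gon, circumradius = √(r²−h²) = √(10²−2.16²) = 9.764 (perimeter = 2·12·9.764·sin(180°/12) = 60.65 mm); Merging all regions: the regions partially overlap (shared area 27.27 mm²), so the edge portions inside another operand are dropped and the merged outline is re-measured after clipping — boundary = 67.75 mm. Overall, the cross-section is a single solid region. Total boundary length (outer) = 67.75 mm.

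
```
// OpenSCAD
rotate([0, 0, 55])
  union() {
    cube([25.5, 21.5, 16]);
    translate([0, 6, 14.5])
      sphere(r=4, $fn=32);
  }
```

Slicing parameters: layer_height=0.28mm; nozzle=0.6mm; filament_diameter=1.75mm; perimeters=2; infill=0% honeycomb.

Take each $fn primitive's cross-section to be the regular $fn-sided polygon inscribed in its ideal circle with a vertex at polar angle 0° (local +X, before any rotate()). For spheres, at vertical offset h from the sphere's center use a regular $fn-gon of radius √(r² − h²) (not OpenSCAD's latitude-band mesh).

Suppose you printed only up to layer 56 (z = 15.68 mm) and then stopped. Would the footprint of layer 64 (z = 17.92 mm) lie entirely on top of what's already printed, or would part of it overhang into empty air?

entirely on top

Compare the two slices. At z = 15.68: the cube (footprint 25.5×21.5) is included at this height (area 548.25 mm²); the sphere at (0, 6): section is a regular 32-gon, circumradius = √(r²−h²) = √(4²−1.18²) = 3.822 (area = (32/2)·3.822²·sin(360°/32) = 45.60 mm²); Combining (union): the regions partially overlap — summed areas 593.85 mm² minus the doubly-counted overlap 22.80 mm² gives 571.05 mm² — area = 571.05 mm²; (whole slice rotated 55° about Z — lengths, areas and connectivity unchanged). At z = 17.92: the cube is absent (z outside [0, 16]); the r=4 sphere at (0, 6) contributes a regular 32-gon of circumradius √(4²−3.42²) = 2.075 (area = (32/2)·2.075²·sin(360°/32) = 13.43 mm²); Taking the union: only the r=4 sphere at (0, 6) is present, so the union is just that shape — area = 13.43 mm²; (whole slice rotated 55° about Z — lengths, areas and connectivity unchanged). Checking containment: the cross-section at z = 17.92 is a subset of the cross-section at z = 15.68.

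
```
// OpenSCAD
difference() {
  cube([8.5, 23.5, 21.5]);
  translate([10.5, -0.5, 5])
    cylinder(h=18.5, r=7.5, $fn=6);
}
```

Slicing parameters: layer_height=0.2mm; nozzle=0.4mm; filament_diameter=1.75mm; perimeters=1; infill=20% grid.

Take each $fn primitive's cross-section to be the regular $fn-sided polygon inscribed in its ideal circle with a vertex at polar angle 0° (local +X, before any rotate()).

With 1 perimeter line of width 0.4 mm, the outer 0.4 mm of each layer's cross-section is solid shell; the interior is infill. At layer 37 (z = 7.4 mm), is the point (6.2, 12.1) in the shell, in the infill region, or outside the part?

infill

At z = 7.4 mm: the 8.5×23.5 cube contributes its full rectangle; the cylinder at (10.5, -0.5): section is a regular 6-gon, circumradius r=7.5; After the difference (first − rest): starting from the 8.5×23.5 cube, the r=7.5 cylinder at (10.5, -0.5) partially overlaps it — only the 20.87 mm² overlap (of its 146.14 mm²) is removed, clipping the outline — 1 connected region. Overall, the cross-section is a single solid region. The nearest boundary edge runs (8.50, 23.50)→(8.50, 6.00); distance from the point to it = 2.30 mm. The point is inside the cross-section and 2.30 mm from the nearest boundary — more than the 0.4 mm shell width (1 × 0.4), so it's in the infill interior.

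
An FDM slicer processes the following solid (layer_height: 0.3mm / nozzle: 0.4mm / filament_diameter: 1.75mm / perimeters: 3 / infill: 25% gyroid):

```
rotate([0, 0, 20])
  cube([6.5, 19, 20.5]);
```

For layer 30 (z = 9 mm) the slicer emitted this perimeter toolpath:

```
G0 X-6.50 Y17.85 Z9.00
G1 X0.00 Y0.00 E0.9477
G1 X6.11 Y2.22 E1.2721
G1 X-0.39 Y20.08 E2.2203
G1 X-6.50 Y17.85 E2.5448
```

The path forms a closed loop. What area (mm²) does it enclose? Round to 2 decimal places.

Apply the shoelace formula to the sequence of (X, Y) vertices; enclosed area = 123.56 mm².

123.56 mm²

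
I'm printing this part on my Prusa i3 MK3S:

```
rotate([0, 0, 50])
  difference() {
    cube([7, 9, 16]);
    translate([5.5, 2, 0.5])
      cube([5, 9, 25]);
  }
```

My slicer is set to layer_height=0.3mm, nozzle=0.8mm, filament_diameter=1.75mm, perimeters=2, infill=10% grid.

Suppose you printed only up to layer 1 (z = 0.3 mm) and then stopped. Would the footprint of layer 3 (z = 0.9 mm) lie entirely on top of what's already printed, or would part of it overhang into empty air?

entirely on top

Compare the two slices. At z = 0.3: the cube (footprint 7×9) is included at this height (area 63.00 mm²); the cube at (5.5, 2) does not reach this height (z outside [0.5, 25.5]); After the difference (first − rest): none of the subtracted shapes is present at this height, so the 7×9 cube is unchanged — area = 63.00 mm²; (rotated 50° about Z; rotation is an isometry so areas/perimeters/island counts are preserved). At z = 0.9: the cube is present — its section is the full 7×9 rectangle (area 63.00 mm²); the cube at (5.5, 2) (footprint 5×9) is included at this height (area 45.00 mm²); Taking the first minus the rest: starting from the 7×9 cube (63.00 mm²), the 5×9 cube at (5.5, 2) partially overlaps it — only the 10.50 mm² overlap (of its 45.00 mm²) is removed, clipping the outline — area = 52.50 mm²; (whole slice rotated 50° about Z — lengths, areas and connectivity unchanged). Checking containment: the cross-section at z = 0.9 is a subset of the cross-section at z = 0.3.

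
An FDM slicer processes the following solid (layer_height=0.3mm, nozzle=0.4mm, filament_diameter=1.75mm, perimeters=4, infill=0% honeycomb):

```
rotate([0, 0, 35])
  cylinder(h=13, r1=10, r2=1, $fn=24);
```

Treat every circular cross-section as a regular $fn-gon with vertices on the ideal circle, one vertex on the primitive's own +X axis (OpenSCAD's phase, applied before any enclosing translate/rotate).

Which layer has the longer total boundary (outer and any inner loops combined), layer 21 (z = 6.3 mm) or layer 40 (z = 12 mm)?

Layer 21 (z = 6.3): the cone (r1=10→r2=1) has section circumradius 5.638 here — a regular 24-gon (perimeter = 2·24·5.638·sin(180°/24) = 35.33 mm); (rotated 35° about Z; rotation is an isometry so areas/perimeters/island counts are preserved). So its perimeter = 35.33 mm. Layer 40 (z = 12): the cone: at t=0.923 of its height the radius interpolates to r₁+(r₂−r₁)t = 1.692, giving a regular 24-gon of that circumradius (perimeter = 2·24·1.692·sin(180°/24) = 10.60 mm); (whole slice rotated 35° about Z — lengths, areas and connectivity unchanged). So its perimeter = 10.60 mm. Layer 21 is larger (35.33 vs 10.60 mm).

layer 21 (z = 6.3 mm)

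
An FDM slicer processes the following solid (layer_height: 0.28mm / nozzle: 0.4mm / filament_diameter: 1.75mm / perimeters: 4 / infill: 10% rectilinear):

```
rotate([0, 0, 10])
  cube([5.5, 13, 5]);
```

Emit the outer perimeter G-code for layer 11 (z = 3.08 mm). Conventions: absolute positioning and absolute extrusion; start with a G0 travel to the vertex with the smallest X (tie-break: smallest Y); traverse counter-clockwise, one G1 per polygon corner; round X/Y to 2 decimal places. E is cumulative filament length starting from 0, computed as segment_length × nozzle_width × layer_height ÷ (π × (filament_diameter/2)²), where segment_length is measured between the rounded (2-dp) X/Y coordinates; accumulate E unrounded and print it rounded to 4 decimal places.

At z = 3.08 mm: the cube is present — its section is the full 5.5×13 rectangle; (whole slice rotated 10° about Z — lengths, areas and connectivity unchanged). The outline is a single polygon with 4 vertices. Extrusion per mm of travel: 0.4 × 0.28 / (π × 0.875²) = 0.046564. Accumulating E over each segment gives final E = 1.7231.

G0 X-2.26 Y12.80 Z3.08
G1 X0.00 Y0.00 E0.6052
G1 X5.42 Y0.96 E0.8615
G1 X3.16 Y13.76 E1.4668
G1 X-2.26 Y12.80 E1.7231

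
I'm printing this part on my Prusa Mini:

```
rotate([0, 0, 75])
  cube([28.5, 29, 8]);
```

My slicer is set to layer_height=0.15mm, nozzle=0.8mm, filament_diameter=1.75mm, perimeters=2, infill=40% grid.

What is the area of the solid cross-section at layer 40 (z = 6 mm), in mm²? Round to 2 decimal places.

826.50 mm²

At z = 6 mm: the cube is present — its section is the full 28.5×29 rectangle (area 826.50 mm²); (whole slice rotated 75° about Z — lengths, areas and connectivity unchanged). Overall, the cross-section is a single solid region. Net area = 826.50 mm².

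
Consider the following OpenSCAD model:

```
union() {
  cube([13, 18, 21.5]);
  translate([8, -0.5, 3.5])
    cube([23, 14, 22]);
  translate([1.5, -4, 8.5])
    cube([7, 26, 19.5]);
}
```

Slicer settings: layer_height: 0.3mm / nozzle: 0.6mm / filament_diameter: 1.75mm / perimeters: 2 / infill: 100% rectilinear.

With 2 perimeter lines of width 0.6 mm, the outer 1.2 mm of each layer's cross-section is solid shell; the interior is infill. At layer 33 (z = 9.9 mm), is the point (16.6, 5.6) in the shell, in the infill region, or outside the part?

At z = 9.9 mm: the 13×18 cube contributes its full rectangle; the 23×14 cube at (8, -0.5) contributes its full rectangle; the cube at (1.5, -4) (footprint 7×26) is included at this height; Combining (union): the regions partially overlap (shared area 193.75 mm²), so overlapping operands fuse into one piece — 1 connected region. Overall, the cross-section is a single solid region. The nearest boundary edge runs (31.00, -0.50)→(8.50, -0.50); distance from the point to it = 6.10 mm. The point is inside the cross-section and 6.10 mm from the nearest boundary — more than the 1.2 mm shell width (2 × 0.6), so it's in the infill interior.

infill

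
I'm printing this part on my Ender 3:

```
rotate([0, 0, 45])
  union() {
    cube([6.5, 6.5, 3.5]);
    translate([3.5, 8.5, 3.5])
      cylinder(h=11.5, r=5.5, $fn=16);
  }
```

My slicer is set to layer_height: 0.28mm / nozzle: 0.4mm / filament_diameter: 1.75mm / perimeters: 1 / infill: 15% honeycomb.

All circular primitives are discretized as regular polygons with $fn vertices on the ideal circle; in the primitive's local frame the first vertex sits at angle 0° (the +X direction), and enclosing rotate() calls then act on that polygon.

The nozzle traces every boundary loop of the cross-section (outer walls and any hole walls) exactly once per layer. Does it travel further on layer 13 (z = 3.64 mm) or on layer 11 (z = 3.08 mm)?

Layer 13 (z = 3.64): the cube does not reach this height (z outside [0, 3.5]); the r=5.5 cylinder at (3.5, 8.5) gives a regular 16-gon of circumradius 5.5 (constant along its height) (perimeter = 2·16·5.500·sin(180°/16) = 34.34 mm); Merging all regions: only the r=5.5 cylinder at (3.5, 8.5) is present, so the union is just that shape — boundary = 34.34 mm; (whole slice rotated 45° about Z — lengths, areas and connectivity unchanged). So its perimeter = 34.34 mm. Layer 11 (z = 3.08): the cube (footprint 6.5×6.5) is included at this height (perimeter 26.00 mm); the cylinder at (3.5, 8.5) is not intersected at this z (z outside [3.5, 15]); Merging all regions: only the 6.5×6.5 cube is present, so the union is just that shape — boundary = 26.00 mm; (rotated 45° about Z; rotation is an isometry so areas/perimeters/island counts are preserved). So its perimeter = 26.00 mm. Layer 13 is larger (34.34 vs 26.00 mm).

layer 13 (z = 3.64 mm)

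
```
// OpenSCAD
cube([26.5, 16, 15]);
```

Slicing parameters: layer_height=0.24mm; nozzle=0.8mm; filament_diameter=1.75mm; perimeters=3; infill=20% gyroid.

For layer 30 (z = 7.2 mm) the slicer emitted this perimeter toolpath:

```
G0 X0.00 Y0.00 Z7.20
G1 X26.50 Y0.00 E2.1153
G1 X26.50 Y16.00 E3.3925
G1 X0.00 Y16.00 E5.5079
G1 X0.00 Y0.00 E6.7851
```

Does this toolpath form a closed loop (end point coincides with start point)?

yes

Start point (G0): (0.00, 0.00). End point (last G1): the path returns to the start — closed.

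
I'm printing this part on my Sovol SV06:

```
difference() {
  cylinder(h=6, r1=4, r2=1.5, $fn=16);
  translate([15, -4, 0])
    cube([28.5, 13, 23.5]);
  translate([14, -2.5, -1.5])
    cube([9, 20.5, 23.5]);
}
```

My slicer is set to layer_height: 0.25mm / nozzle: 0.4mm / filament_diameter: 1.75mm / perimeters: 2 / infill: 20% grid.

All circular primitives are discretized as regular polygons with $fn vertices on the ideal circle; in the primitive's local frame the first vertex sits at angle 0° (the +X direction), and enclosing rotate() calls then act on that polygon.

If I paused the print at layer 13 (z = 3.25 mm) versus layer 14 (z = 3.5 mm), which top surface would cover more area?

layer 13 (z = 3.25 mm)

Layer 13 (z = 3.25): the cone: at t=0.542 of its height the radius interpolates to r₁+(r₂−r₁)t = 2.646, giving a regular 16-gon of that circumradius (area = (16/2)·2.646²·sin(360°/16) = 21.43 mm²); the cube at (15, -4) (footprint 28.5×13) is included at this height (area 370.50 mm²); the cube at (14, -2.5) (footprint 9×20.5) is included at this height (area 184.50 mm²); Taking the first minus the rest: starting from the cone (21.43 mm²), the 28.5×13 cube at (15, -4) misses the remaining region (no effect); the 9×20.5 cube at (14, -2.5) misses the remaining region (no effect) — area = 21.43 mm². So its area = 21.43 mm². Layer 14 (z = 3.5): the cone (r1=4→r2=1.5) has section circumradius 2.542 here — a regular 16-gon (area = (16/2)·2.542²·sin(360°/16) = 19.78 mm²); the cube at (15, -4) (footprint 28.5×13) is included at this height (area 370.50 mm²); the cube at (14, -2.5) is present — its section is the full 9×20.5 rectangle (area 184.50 mm²); After the difference (first − rest): starting from the cone (19.78 mm²), the 28.5×13 cube at (15, -4) misses the remaining region (no effect); the 9×20.5 cube at (14, -2.5) misses the remaining region (no effect) — area = 19.78 mm². So its area = 19.78 mm². Layer 13 is larger (21.43 vs 19.78 mm²).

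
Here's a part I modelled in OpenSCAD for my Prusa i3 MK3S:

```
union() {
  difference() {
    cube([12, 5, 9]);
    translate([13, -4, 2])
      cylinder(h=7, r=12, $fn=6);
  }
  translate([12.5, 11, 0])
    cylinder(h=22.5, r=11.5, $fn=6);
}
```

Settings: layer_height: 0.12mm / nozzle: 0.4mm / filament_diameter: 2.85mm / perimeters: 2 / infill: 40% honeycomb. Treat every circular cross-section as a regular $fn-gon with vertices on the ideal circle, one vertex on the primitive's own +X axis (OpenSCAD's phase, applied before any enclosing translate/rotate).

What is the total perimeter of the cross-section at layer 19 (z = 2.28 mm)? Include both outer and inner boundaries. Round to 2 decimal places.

84.08 mm

At z = 2.28 mm: the cube (footprint 12×5) is included at this height (perimeter 34.00 mm); the r=12 cylinder at (13, -4) contributes a regular 6-gon of circumradius 12 (perimeter = 2·6·12.000·sin(180°/6) = 72.00 mm); Taking the first minus the rest: starting from the 12×5 cube, the r=12 cylinder at (13, -4) partially overlaps it — only the 36.24 mm² overlap (of its 374.12 mm²) is removed, clipping the outline — boundary = 20.28 mm; the r=11.5 cylinder at (12.5, 11) contributes a regular 6-gon of circumradius 11.5 (perimeter = 2·6·11.500·sin(180°/6) = 69.00 mm); Taking the union: the regions partially overlap (shared area 1.30 mm²), so the edge portions inside another operand are dropped and the merged outline is re-measured after clipping — boundary = 84.08 mm. Overall, the cross-section is a single solid region. Total boundary length (outer) = 84.08 mm.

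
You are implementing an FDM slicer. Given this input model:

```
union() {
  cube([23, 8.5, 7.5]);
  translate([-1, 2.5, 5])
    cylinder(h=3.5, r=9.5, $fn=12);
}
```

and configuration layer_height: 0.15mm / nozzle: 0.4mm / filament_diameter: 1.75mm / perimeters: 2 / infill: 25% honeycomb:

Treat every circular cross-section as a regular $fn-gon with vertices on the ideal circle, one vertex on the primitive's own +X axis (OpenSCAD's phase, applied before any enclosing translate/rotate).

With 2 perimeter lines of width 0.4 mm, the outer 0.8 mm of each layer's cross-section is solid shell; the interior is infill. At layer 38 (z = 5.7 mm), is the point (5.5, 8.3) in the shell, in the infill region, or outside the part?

shell

At z = 5.7 mm: the 23×8.5 cube contributes its full rectangle; the r=9.5 cylinder at (-1, 2.5) gives a regular 12-gon of circumradius 9.5 (constant along its height); Combining (union): the regions partially overlap (shared area 66.02 mm²), so overlapping operands fuse into one piece — 1 connected region. Overall, the cross-section is a single solid region. The nearest boundary edge runs (3.75, 10.73)→(5.98, 8.50); distance from the point to it = 0.48 mm. The point is inside the cross-section, 0.48 mm from the nearest boundary — within the 0.8 mm shell band (2 × 0.4).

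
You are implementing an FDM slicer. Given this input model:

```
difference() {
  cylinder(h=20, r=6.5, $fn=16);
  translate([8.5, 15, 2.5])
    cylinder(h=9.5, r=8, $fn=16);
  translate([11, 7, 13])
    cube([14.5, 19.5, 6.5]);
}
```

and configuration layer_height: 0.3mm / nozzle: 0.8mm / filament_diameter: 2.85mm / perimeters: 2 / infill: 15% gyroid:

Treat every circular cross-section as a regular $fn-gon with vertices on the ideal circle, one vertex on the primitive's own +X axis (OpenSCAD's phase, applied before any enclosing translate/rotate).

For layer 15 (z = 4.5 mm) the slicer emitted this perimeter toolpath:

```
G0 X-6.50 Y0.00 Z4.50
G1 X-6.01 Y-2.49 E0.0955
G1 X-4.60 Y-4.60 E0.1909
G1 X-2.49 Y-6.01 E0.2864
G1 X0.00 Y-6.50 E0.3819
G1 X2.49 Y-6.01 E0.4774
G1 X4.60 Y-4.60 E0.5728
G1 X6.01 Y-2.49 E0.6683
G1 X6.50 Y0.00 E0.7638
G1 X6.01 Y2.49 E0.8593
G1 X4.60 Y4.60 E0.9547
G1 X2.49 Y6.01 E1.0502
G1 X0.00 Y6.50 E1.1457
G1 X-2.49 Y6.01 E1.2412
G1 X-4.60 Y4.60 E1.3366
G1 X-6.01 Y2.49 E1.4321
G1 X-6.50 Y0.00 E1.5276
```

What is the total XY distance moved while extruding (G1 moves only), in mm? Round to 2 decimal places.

40.60 mm

Sum the Euclidean lengths of each G1 segment: total = 40.60 mm.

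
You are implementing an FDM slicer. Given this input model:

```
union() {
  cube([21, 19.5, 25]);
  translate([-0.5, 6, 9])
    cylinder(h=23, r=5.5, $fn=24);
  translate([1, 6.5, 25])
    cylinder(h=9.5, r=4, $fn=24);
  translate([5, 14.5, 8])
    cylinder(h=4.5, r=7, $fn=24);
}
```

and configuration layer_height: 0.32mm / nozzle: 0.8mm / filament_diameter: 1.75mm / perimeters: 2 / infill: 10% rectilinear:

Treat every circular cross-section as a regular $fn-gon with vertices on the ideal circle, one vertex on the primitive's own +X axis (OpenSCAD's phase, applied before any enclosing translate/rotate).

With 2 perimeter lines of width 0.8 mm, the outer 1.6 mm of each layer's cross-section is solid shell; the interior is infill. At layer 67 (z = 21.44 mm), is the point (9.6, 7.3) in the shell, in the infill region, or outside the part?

At z = 21.44 mm: the cube is present — its section is the full 21×19.5 rectangle; the cylinder at (-0.5, 6): section is a regular 24-gon, circumradius r=5.5; the cylinder at (1, 6.5) does not reach this height (z outside [25, 34.5]); the cylinder at (5, 14.5) is not intersected at this z (z outside [8, 12.5]); Merging all regions: the regions partially overlap (shared area 41.51 mm²), so overlapping operands fuse into one piece — 1 connected region. Overall, the cross-section is a single solid region. The nearest boundary edge runs (21.00, 0.00)→(0.00, 0.00); distance from the point to it = 7.30 mm. The point is inside the cross-section and 7.30 mm from the nearest boundary — more than the 1.6 mm shell width (2 × 0.8), so it's in the infill interior.

infill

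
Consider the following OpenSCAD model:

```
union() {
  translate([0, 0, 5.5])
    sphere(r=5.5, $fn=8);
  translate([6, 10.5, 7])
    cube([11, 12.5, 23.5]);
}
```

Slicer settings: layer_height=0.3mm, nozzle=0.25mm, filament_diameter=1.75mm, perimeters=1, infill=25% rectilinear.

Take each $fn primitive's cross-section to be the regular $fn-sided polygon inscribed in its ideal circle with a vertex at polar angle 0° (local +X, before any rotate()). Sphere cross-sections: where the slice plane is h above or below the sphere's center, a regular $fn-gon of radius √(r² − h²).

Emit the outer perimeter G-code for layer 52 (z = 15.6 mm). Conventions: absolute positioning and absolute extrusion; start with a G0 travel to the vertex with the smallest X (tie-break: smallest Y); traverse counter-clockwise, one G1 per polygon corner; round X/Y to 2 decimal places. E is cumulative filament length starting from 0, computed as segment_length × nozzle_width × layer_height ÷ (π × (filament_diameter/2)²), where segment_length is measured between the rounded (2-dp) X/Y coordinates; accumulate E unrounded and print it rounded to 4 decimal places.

G0 X6.00 Y10.50 Z15.60
G1 X17.00 Y10.50 E0.3430
G1 X17.00 Y23.00 E0.7328
G1 X6.00 Y23.00 E1.0758
G1 X6.00 Y10.50 E1.4655

At z = 15.6 mm: the sphere does not reach this height (|z−center|=10.100 > r=5.5); the cube at (6, 10.5) (footprint 11×12.5) is included at this height; Combining (union): only the 11×12.5 cube at (6, 10.5) is present, so the union is just that shape — 1 connected region. The outline is a single polygon with 4 vertices. Extrusion per mm of travel: 0.25 × 0.3 / (π × 0.875²) = 0.031181. Accumulating E over each segment gives final E = 1.4655.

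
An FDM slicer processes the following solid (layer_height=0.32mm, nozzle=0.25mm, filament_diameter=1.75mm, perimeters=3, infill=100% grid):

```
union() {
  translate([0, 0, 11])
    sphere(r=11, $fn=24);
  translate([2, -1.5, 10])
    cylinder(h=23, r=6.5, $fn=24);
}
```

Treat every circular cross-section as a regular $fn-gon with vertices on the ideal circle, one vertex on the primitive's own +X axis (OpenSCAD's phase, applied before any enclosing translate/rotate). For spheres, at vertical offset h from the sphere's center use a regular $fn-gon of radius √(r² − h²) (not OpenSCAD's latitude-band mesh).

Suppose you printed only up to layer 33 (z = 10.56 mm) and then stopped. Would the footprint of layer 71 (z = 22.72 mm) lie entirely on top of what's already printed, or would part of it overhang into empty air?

Compare the two slices. At z = 10.56: the r=11 sphere contributes a regular 24-gon of circumradius √(11²−0.44²) = 10.991 (area = (24/2)·10.991²·sin(360°/24) = 375.20 mm²); the cylinder at (2, -1.5): section is a regular 24-gon, circumradius r=6.5 (area = (24/2)·6.500²·sin(360°/24) = 131.22 mm²); Merging all regions: the r=6.5 cylinder at (2, -1.5) lies entirely inside the r=11 sphere, so the union is just the r=11 sphere — area = 375.20 mm². At z = 22.72: the sphere does not reach this height (|z−center|=11.720 > r=11); the r=6.5 cylinder at (2, -1.5) contributes a regular 24-gon of circumradius 6.5 (area = (24/2)·6.500²·sin(360°/24) = 131.22 mm²); Combining (union): only the r=6.5 cylinder at (2, -1.5) is present, so the union is just that shape — area = 131.22 mm². Checking containment: the cross-section at z = 22.72 is a subset of the cross-section at z = 10.56.

entirely on top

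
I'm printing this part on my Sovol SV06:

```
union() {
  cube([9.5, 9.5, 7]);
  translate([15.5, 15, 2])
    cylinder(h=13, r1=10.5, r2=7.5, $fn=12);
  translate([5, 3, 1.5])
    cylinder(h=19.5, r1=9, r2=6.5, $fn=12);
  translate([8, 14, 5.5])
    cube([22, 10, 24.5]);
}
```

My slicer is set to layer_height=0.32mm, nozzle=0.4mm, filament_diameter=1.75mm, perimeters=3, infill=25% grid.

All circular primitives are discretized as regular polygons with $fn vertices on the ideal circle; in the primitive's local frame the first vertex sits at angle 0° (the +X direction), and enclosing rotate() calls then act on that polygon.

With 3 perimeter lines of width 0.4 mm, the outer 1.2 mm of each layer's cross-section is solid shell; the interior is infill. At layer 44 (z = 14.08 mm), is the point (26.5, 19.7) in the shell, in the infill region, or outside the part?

infill

At z = 14.08 mm: the cube is absent (z outside [0, 7]); the cone at (15.5, 15): at t=0.929 of its height the radius interpolates to r₁+(r₂−r₁)t = 7.712, giving a regular 12-gon of that circumradius; the cone at (5, 3): at t=0.645 of its height the radius interpolates to r₁+(r₂−r₁)t = 7.387, giving a regular 12-gon of that circumradius; the cube at (8, 14) is present — its section is the full 22×10 rectangle; Taking the union: the regions partially overlap (shared area 104.21 mm²), so overlapping operands fuse into one piece — 2 connected regions. Overall, the cross-section has 2 separate islands. The nearest boundary edge runs (30.00, 24.00)→(30.00, 14.00); distance from the point to it = 3.50 mm. (Shell/infill is judged within the island containing the point — the largest one.) The point is inside the cross-section and 3.50 mm from the nearest boundary — more than the 1.2 mm shell width (3 × 0.4), so it's in the infill interior.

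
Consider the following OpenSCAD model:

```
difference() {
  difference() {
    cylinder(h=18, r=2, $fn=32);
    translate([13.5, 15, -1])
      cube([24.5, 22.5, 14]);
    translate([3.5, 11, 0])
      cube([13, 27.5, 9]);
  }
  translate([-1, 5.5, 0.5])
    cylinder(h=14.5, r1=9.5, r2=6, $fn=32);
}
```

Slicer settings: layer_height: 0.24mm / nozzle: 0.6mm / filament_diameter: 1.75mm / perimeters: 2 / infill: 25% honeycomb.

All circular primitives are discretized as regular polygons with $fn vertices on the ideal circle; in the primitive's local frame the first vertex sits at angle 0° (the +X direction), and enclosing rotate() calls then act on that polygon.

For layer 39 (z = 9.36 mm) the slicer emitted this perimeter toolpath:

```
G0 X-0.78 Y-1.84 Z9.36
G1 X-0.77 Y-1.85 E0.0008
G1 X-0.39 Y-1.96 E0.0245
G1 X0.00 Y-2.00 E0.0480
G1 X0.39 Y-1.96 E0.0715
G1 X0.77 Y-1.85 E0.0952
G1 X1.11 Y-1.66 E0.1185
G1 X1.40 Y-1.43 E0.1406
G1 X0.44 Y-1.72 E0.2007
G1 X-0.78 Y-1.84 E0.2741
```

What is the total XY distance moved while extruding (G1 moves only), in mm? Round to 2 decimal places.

4.58 mm

Sum the Euclidean lengths of each G1 segment: total = 4.58 mm.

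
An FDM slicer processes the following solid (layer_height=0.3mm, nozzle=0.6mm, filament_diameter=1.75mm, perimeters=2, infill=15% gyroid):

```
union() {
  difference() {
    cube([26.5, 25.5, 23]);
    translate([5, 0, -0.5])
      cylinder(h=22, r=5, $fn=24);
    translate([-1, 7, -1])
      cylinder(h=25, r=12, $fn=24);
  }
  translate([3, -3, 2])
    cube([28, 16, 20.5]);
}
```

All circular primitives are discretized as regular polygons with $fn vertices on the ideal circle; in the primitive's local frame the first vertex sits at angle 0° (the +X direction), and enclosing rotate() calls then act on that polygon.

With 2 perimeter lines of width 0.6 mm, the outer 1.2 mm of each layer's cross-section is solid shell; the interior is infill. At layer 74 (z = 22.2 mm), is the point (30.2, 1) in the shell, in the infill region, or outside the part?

At z = 22.2 mm: the 26.5×25.5 cube contributes its full rectangle; the cylinder at (5, 0) is absent (z outside [-0.5, 21.5]); the cylinder at (-1, 7): section is a regular 24-gon, circumradius r=12; Subtracting the remaining from the first: starting from the 26.5×25.5 cube, the r=12 cylinder at (-1, 7) partially overlaps it — only the 171.33 mm² overlap (of its 447.24 mm²) is removed, clipping the outline — 1 connected region; the cube at (3, -3) is present — its section is the full 28×16 rectangle; Taking the union: the regions partially overlap (shared area 210.60 mm²), so overlapping operands fuse into one piece — 1 connected region. Overall, the cross-section is a single solid region. The nearest boundary edge runs (31.00, 13.00)→(31.00, -3.00); distance from the point to it = 0.80 mm. The point is inside the cross-section, 0.80 mm from the nearest boundary — within the 1.2 mm shell band (2 × 0.6).

shell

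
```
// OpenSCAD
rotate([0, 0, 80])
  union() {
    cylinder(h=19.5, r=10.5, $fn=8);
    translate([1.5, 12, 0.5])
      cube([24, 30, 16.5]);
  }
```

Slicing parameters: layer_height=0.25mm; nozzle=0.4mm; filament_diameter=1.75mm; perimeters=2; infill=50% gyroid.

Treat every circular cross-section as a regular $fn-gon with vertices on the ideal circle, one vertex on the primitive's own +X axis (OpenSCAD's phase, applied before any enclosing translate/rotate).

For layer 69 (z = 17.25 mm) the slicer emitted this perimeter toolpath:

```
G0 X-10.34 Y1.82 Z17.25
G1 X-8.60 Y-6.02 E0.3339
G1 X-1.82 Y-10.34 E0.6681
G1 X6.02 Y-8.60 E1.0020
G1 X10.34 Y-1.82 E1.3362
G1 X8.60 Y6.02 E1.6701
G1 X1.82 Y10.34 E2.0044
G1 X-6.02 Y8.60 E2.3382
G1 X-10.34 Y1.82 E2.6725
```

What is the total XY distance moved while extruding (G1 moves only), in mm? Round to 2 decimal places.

Sum the Euclidean lengths of each G1 segment: total = 64.28 mm.

64.28 mm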